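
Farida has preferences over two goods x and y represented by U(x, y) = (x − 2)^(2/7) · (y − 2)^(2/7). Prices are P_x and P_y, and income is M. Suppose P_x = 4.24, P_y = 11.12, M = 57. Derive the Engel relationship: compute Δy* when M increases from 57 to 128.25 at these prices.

Δy* = 3.2037

This is Cobb-Douglas in (x−2, y−2): tangency gives 2/7·P_y·(y−2) = 2/7·P_x·(x−2).
After buying the subsistence bundle (2, 2), a share 0.5 of the remaining income goes to x: x* = 2 + 0.5·(M − 2P_x − 2P_y)/P_x.
Discretionary income = 57 − 2·4.24 − 2·11.12 = 26.28; y* = 2 + 0.5·26.28/11.12 = 3.1817.
At M' = 128.25: y* = 6.3853. Change: 6.3853 − 3.1817 = 3.2037.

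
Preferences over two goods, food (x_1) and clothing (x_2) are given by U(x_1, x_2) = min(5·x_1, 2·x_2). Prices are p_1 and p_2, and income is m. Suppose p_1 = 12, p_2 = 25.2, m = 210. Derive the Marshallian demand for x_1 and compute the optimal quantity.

x_1* = 2.8

With perfect complements, no substitution: consume in ratio x_1:x_2 = 2:5.
Budget: p_1·x_1 + p_2·(5/2)·x_1 = m, so (2·p_1 + 5·p_2)·x_1 = 2·m.
Demand: x_1*(p_1,p_2,m) = 2·m/(2·p_1 + 5·p_2), x_2* = 5·m/(2·p_1 + 5·p_2).
Here 2·12 + 5·25.2 = 150, giving x_1* = 2.8.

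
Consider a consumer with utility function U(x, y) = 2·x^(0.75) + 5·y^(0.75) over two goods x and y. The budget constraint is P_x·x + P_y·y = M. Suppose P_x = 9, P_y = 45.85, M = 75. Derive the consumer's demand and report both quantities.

x* = 6.4328, y* = 0.3731

From the CES first-order condition, (2/5)·(y/x)^(0.25) = P_x/P_y.
Solve for the ratio: y/x = [(5/2)·P_x/P_y]^(4).
With the ratio pinned down, the budget gives x* = M/(P_x + P_y·(y/x)) and y* = (y/x)·x*.
Numerically y/x = 0.057993, so x* = 75/(9 + 45.85·0.057993) = 6.4328 and y* = 0.057993·6.4328 = 0.3731.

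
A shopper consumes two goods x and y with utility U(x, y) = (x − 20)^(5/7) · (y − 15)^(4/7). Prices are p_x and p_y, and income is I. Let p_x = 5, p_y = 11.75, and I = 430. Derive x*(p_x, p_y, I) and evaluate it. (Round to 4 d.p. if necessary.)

This is Cobb-Douglas in (x−20, y−15): tangency gives 5/7·p_y·(y−15) = 4/7·p_x·(x−20).
Substituting into the budget: x* = 20 + 5/9·(I − 20·p_x − 15·p_y)/p_x, and y* = 15 + 4/9·(…)/p_y.
Discretionary income = 430 − 20·5 − 15·11.75 = 153.75; x* = 20 + 5/9·153.75/5 = 37.0833.

x* = 37.0833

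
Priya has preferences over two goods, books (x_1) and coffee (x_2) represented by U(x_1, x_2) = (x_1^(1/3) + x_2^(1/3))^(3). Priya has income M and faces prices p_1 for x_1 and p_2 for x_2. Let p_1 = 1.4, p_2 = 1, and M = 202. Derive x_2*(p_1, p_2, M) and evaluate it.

x_2* = 109.4759

MU_x_1 ∝ x_1^(-2/3), MU_x_2 ∝ x_2^(-2/3), so MRS = (x_2/x_1)^(2/3) = p_1/p_2.
Hence x_2/x_1 = (p_1/p_2)^(1/(2/3)), i.e. raised to the 1.5 power.
Substitute x_2 = (x_2/x_1)·x_1 into the budget: x_1* = M/(p_1 + p_2·(x_2/x_1)).
Numerically x_2/x_1 = 1.656502, so x_1* = 202/(1.4 + 1·1.656502) = 66.0886 and x_2* = 1.656502·66.0886 = 109.4759.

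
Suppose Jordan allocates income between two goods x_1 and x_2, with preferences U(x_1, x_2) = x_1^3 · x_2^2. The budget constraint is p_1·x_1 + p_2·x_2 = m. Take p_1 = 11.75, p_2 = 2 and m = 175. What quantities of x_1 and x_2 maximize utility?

x_1* = 8.9362, x_2* = 35

MU_x_1/MU_x_2 = (3·x_2)/(2·x_1); tangency sets this equal to p_1/p_2.
So 3·p_2·x_2 = 2·p_1·x_1; combined with the budget, a share 0.6 of income goes to x_1.
Demand: x_1*(p_1,p_2,m) = 0.6·m/p_1 and x_2* = 0.4·m/p_2.
At p_1=11.75, p_2=2, m=175: x_1* = 0.6·175/11.75 = 8.9362, x_2* = 35.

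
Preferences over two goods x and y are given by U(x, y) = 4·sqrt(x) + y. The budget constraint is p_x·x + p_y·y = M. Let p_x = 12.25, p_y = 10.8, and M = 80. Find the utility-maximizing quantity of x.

MU_x = 2/√x, MU_y = 1. Tangency: 2/√x = p_x/p_y.
Solve: √x = 2·p_y/p_x, so x*(p_x,p_y) = (2·p_y/p_x)², and y* = (M − p_x·x*)/p_y.
Plugging in: x* = (2·10.8/12.25)² = 3.1091.

x* = 3.1091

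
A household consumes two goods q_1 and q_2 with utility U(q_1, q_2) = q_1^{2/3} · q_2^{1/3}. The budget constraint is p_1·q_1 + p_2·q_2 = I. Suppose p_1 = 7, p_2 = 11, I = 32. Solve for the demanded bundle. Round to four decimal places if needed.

MU_q_1/MU_q_2 = (2/3·q_2)/(1/3·q_1); tangency sets this equal to p_1/p_2.
Rearranging, p_2·q_2 = (1/2)·p_1·q_1. Substituting into the budget gives p_1·q_1·(1 + (1/2)) = I.
Demand: q_1*(p_1,p_2,I) = 2/3·I/p_1 and q_2* = 1/3·I/p_2.
At p_1=7, p_2=11, I=32: q_1* = 2/3·32/7 = 3.0476, q_2* = 0.9697.

q_1* = 3.0476, q_2* = 0.9697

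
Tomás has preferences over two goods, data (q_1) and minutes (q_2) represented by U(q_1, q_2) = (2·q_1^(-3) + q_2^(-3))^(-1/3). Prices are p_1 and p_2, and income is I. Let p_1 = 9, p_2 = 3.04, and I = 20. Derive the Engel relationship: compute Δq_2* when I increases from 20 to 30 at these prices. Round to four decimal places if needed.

MRS = MU_q_1/MU_q_2 = 2·(q_2/q_1)^(4). Set equal to p_1/p_2.
Hence q_2/q_1 = ((1/2)·p_1/p_2)^(1/(4)), i.e. raised to the 0.25 power.
With the ratio pinned down, the budget gives q_1* = I/(p_1 + p_2·(q_2/q_1)) and q_2* = (q_2/q_1)·q_1*.
Numerically q_2/q_1 = 1.103023, so q_1* = 20/(9 + 3.04·1.103023) = 1.619 and q_2* = 1.103023·1.619 = 1.7858.
At I' = 30: q_2* = 2.6787. Change: 2.6787 − 1.7858 = 0.8929.

Δq_2* = 0.8929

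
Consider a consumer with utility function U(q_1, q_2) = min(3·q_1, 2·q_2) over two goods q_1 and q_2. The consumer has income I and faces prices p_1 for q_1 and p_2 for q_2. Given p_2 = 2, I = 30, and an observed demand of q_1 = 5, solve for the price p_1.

With perfect complements, no substitution: consume in ratio q_1:q_2 = 2:3.
Budget: p_1·q_1 + p_2·(3/2)·q_1 = I, so (2·p_1 + 3·p_2)·q_1 = 2·I.
Demand: q_1*(p_1,p_2,I) = 2·I/(2·p_1 + 3·p_2), q_2* = 3·I/(2·p_1 + 3·p_2).
Set q_1* = 5 in the demand function and solve for p_1: p_1 = 3.

p_1 = 3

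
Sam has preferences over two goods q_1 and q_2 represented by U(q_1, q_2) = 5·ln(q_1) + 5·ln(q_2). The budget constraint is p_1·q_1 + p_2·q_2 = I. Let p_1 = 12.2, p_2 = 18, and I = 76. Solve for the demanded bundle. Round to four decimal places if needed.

MU_q_1/MU_q_2 = (5·q_2)/(5·q_1); tangency sets this equal to p_1/p_2.
Rearranging, p_2·q_2 = p_1·q_1. Substituting into the budget gives p_1·q_1·(1 + 1) = I.
Demand: q_1*(p_1,p_2,I) = 0.5·I/p_1 and q_2* = 0.5·I/p_2.
At p_1=12.2, p_2=18, I=76: q_1* = 0.5·76/12.2 = 3.1148, q_2* = 2.1111.

q_1* = 3.1148, q_2* = 2.1111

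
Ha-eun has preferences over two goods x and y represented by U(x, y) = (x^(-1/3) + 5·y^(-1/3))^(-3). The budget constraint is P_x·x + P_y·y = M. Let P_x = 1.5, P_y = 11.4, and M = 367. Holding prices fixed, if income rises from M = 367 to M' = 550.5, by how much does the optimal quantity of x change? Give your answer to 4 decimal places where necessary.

From the CES first-order condition, (1/5)·(y/x)^(4/3) = P_x/P_y.
Hence y/x = (5·P_x/P_y)^(1/(4/3)), i.e. raised to the 0.75 power.
Substitute y = (y/x)·x into the budget: x* = M/(P_x + P_y·(y/x)).
Numerically y/x = 0.730495, so x* = 367/(1.5 + 11.4·0.730495) = 37.3436.
At M' = 550.5: x* = 56.0155. Change: 56.0155 − 37.3436 = 18.6718.

Δx* = 18.6718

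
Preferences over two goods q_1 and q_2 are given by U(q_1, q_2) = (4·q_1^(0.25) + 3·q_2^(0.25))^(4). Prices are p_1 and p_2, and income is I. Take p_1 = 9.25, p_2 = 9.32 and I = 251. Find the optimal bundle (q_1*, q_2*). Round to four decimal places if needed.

MU_q_1 ∝ 4·q_1^(-0.75), MU_q_2 ∝ 3·q_2^(-0.75), so MRS = (4/3)·(q_2/q_1)^(0.75) = p_1/p_2.
Hence q_2/q_1 = ((3/4)·p_1/p_2)^(1/(0.75)), i.e. raised to the 4/3 power.
Substitute q_2 = (q_2/q_1)·q_1 into the budget: q_1* = I/(p_1 + p_2·(q_2/q_1)).
Numerically q_2/q_1 = 0.674605, so q_1* = 251/(9.25 + 9.32·0.674605) = 16.1547 and q_2* = 0.674605·16.1547 = 10.898.

q_1* = 16.1547, q_2* = 10.898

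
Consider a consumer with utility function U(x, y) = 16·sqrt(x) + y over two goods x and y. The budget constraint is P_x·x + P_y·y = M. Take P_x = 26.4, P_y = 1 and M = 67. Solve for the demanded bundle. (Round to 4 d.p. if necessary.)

x* = 0.0918, y* = 64.5758

Utility is quasi-linear in y; the FOC for x is 8/√x = P_x/P_y.
Solve: √x = 8·P_y/P_x, so x*(P_x,P_y) = (8·P_y/P_x)², and y* = (M − P_x·x*)/P_y.
Plugging in: x* = (8·1/26.4)² = 0.0918, y* = 64.5758.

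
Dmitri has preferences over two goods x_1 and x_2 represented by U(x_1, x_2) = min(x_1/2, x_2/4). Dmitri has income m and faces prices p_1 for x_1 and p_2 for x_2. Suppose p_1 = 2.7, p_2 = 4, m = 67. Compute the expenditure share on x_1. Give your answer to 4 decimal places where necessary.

Here 2·2.7 + 4·4 = 21.4, giving x_1* = 6.2617 and x_2* = 12.5234.
Expenditure on x_1: 2.7·6.2617 = 16.9065; share = 0.2523.

share on x_1 = 0.2523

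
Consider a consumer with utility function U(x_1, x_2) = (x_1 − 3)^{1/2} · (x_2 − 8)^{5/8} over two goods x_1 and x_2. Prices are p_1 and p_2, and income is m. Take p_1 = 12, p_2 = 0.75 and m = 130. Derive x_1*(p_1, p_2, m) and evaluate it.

This is Cobb-Douglas in (x_1−3, x_2−8): tangency gives 0.5·p_2·(x_2−8) = 0.625·p_1·(x_1−3).
After buying the subsistence bundle (3, 8), a share 4/9 of the remaining income goes to x_1: x_1* = 3 + 4/9·(m − 3p_1 − 8p_2)/p_1.
Discretionary income = 130 − 3·12 − 8·0.75 = 88; x_1* = 3 + 4/9·88/12 = 6.2593.

x_1* = 6.2593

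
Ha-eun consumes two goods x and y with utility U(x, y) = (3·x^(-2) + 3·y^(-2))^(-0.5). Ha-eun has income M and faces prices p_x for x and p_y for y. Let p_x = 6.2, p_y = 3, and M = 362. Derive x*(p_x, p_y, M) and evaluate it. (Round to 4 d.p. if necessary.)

x* = 36.123

MU_x ∝ 3·x^(-3), MU_y ∝ 3·y^(-3), so MRS = (y/x)^(3) = p_x/p_y.
Hence y/x = (p_x/p_y)^(1/(3)), i.e. raised to the 1/3 power.
With the ratio pinned down, the budget gives x* = M/(p_x + p_y·(y/x)) and y* = (y/x)·x*.
Numerically y/x = 1.273767, so x* = 362/(6.2 + 3·1.273767) = 36.123.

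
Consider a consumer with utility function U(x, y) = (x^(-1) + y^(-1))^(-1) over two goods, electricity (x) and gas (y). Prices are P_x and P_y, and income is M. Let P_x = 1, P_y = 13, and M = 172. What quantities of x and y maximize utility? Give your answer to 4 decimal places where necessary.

x* = 37.3462, y* = 10.358

From the CES first-order condition, (y/x)^(2) = P_x/P_y.
Hence y/x = (P_x/P_y)^(1/(2)), i.e. raised to the 0.5 power.
Substitute y = (y/x)·x into the budget: x* = M/(P_x + P_y·(y/x)).
Numerically y/x = 0.27735, so x* = 172/(1 + 13·0.27735) = 37.3462 and y* = 0.27735·37.3462 = 10.358.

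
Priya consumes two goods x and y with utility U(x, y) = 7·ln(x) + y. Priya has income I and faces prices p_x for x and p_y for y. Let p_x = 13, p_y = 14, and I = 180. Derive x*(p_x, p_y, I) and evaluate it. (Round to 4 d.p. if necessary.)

x* = 7.5385

MU_x = 7/x, MU_y = 1. Tangency: 7/x = p_x/p_y.
So x*(p_x,p_y) = 7·p_y/p_x, independent of income; and y* = (I − 7·p_y)/p_y.
At the given prices: x* = 7·14/13 = 7.5385.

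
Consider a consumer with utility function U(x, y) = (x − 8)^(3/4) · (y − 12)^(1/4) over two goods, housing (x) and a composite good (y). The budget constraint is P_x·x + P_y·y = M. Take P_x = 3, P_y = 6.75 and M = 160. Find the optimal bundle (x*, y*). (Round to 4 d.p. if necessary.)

x* = 21.75, y* = 14.037

MRS = 3·(y−12)/(x−8). Tangency with P_x/P_y gives y−12 = (1/3)·(P_x/P_y)·(x−8).
Substituting into the budget: x* = 8 + 0.75·(M − 8·P_x − 12·P_y)/P_x, and y* = 12 + 0.25·(…)/P_y.
Discretionary income = 160 − 8·3 − 12·6.75 = 55; x* = 8 + 0.75·55/3 = 21.75; y* = 12 + 0.25·55/6.75 = 14.037.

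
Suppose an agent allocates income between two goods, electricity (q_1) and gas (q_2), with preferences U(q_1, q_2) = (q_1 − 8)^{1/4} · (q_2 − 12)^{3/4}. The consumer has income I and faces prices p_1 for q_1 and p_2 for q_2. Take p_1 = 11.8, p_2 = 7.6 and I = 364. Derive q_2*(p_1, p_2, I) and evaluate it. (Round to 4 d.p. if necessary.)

Substituting into the budget: q_1* = 8 + 0.25·(I − 8·p_1 − 12·p_2)/p_1, and q_2* = 12 + 0.75·(…)/p_2.
Discretionary income = 364 − 8·11.8 − 12·7.6 = 178.4; q_2* = 12 + 0.75·178.4/7.6 = 29.6053.

q_2* = 29.6053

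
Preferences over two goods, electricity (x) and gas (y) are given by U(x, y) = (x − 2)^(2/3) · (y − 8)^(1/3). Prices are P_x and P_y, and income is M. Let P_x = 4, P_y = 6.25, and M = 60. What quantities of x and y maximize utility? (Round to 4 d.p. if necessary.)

x* = 2.3333, y* = 8.1067

MRS = 2·(y−8)/(x−2). Tangency with P_x/P_y gives y−8 = (1/2)·(P_x/P_y)·(x−2).
Substituting into the budget: x* = 2 + 2/3·(M − 2·P_x − 8·P_y)/P_x, and y* = 8 + 1/3·(…)/P_y.
Discretionary income = 60 − 2·4 − 8·6.25 = 2; x* = 2 + 2/3·2/4 = 2.3333; y* = 8 + 1/3·2/6.25 = 8.1067.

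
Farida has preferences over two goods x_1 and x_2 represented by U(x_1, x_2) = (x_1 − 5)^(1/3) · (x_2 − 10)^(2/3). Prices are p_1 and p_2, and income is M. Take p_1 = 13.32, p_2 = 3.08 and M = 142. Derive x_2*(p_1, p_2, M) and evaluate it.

Discretionary income = 142 − 5·13.32 − 10·3.08 = 44.6; x_2* = 10 + 2/3·44.6/3.08 = 19.6537.

x_2* = 19.6537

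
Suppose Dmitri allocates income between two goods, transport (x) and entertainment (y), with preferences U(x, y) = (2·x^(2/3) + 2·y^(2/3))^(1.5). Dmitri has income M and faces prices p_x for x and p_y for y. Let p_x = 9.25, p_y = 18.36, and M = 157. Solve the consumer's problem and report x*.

Substitute y = (y/x)·x into the budget: x* = M/(p_x + p_y·(y/x)).
Numerically y/x = 0.127881, so x* = 157/(9.25 + 18.36·0.127881) = 13.5369.

x* = 13.5369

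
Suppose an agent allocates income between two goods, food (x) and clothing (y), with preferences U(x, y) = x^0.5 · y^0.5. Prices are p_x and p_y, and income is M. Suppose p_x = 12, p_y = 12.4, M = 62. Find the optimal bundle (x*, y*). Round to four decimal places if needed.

MU_x/MU_y = (0.5·y)/(0.5·x); tangency sets this equal to p_x/p_y.
Rearranging, p_y·y = p_x·x. Substituting into the budget gives p_x·x·(1 + 1) = M.
Demand: x*(p_x,p_y,M) = 0.5·M/p_x and y* = 0.5·M/p_y.
At p_x=12, p_y=12.4, M=62: x* = 0.5·62/12 = 2.5833, y* = 2.5.

x* = 2.5833, y* = 2.5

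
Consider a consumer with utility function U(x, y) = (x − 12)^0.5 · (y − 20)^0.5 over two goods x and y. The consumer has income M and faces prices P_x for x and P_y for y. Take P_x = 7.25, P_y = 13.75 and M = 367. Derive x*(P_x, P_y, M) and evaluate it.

x* = 12.3448

MRS = (y−20)/(x−12). Tangency with P_x/P_y gives y−20 = (P_x/P_y)·(x−12).
After buying the subsistence bundle (12, 20), a share 0.5 of the remaining income goes to x: x* = 12 + 0.5·(M − 12P_x − 20P_y)/P_x.
Discretionary income = 367 − 12·7.25 − 20·13.75 = 5; x* = 12 + 0.5·5/7.25 = 12.3448.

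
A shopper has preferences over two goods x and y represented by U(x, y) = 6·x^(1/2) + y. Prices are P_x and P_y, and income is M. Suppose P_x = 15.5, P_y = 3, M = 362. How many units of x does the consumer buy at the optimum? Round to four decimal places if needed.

x* = 0.3371

MU_x = 3/√x, MU_y = 1. Tangency: 3/√x = P_x/P_y.
Solve: √x = 3·P_y/P_x, so x*(P_x,P_y) = (3·P_y/P_x)², and y* = (M − P_x·x*)/P_y.
Plugging in: x* = (3·3/15.5)² = 0.3371.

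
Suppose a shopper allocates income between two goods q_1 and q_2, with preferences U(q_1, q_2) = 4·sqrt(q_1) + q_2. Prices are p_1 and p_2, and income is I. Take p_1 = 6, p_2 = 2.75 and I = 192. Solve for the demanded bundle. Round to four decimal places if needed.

Set MRS = p_1/p_2: 2·q_1^(−1/2) = p_1/p_2.
Solve: √q_1 = 2·p_2/p_1, so q_1*(p_1,p_2) = (2·p_2/p_1)², and q_2* = (I − p_1·q_1*)/p_2.
Plugging in: q_1* = (2·2.75/6)² = 0.8403, q_2* = 67.9848.

q_1* = 0.8403, q_2* = 67.9848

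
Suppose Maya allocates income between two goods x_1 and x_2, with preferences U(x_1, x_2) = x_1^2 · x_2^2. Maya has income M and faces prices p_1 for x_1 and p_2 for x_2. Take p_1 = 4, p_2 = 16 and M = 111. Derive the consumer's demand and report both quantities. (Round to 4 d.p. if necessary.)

The MRS is x_2/x_1. Set MRS = p_1/p_2.
So 2·p_2·x_2 = 2·p_1·x_1; combined with the budget, a share 0.5 of income goes to x_1.
Demand: x_1*(p_1,p_2,M) = 0.5·M/p_1 and x_2* = 0.5·M/p_2.
At p_1=4, p_2=16, M=111: x_1* = 0.5·111/4 = 13.875, x_2* = 3.4688.

x_1* = 13.875, x_2* = 3.4688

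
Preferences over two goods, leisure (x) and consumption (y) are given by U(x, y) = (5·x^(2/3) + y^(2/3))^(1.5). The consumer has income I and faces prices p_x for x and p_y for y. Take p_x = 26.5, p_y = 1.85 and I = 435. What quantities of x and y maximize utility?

x* = 6.2143, y* = 146.119

From the CES first-order condition, 5·(y/x)^(1/3) = p_x/p_y.
Hence y/x = ((1/5)·p_x/p_y)^(1/(1/3)), i.e. raised to the 3 power.
Substitute y = (y/x)·x into the budget: x* = I/(p_x + p_y·(y/x)).
Numerically y/x = 23.513237, so x* = 435/(26.5 + 1.85·23.513237) = 6.2143 and y* = 23.513237·6.2143 = 146.119.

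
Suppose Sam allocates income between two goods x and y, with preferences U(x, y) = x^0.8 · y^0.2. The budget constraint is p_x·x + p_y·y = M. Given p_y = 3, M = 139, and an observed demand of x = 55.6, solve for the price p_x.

MU_x/MU_y = (0.8·y)/(0.2·x); tangency sets this equal to p_x/p_y.
So 0.8·p_y·y = 0.2·p_x·x; combined with the budget, a share 0.8 of income goes to x.
Demand: x*(p_x,p_y,M) = 0.8·M/p_x and y* = 0.2·M/p_y.
Set x* = 55.6 in the demand function and solve for p_x: p_x = 2.

p_x = 2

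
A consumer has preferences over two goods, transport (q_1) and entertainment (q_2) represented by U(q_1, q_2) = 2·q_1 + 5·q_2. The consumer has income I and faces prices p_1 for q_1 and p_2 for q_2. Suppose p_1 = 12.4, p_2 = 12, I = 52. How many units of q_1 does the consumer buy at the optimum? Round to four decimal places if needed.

q_1* = 0

Linear utility — the consumer picks whichever good has higher MU/price: 2/12.4 = 0.1613 vs 5/12 = 0.4167.
q_2 gives more utility per dollar, so spend all income on q_2: q_2* = I/p_2, q_1* = 0.
Numerically: q_1* = 0, q_2* = 4.3333.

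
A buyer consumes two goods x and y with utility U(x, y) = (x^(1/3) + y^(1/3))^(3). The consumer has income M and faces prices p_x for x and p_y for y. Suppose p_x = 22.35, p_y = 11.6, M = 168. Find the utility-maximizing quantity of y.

y* = 8.4181

MRS = MU_x/MU_y = (y/x)^(2/3). Set equal to p_x/p_y.
Solve for the ratio: y/x = [p_x/p_y]^(1.5).
Substitute y = (y/x)·x into the budget: x* = M/(p_x + p_y·(y/x)).
Numerically y/x = 2.674418, so x* = 168/(22.35 + 11.6·2.674418) = 3.1476 and y* = 2.674418·3.1476 = 8.4181.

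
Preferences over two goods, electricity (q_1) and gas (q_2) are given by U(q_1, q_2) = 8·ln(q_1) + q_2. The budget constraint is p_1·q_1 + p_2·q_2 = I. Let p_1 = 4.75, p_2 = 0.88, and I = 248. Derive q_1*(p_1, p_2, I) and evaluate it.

MU_q_1 = 8/q_1, MU_q_2 = 1. Tangency: 8/q_1 = p_1/p_2.
So q_1*(p_1,p_2) = 8·p_2/p_1, independent of income; and q_2* = (I − 8·p_2)/p_2.
At the given prices: q_1* = 8·0.88/4.75 = 1.4821.

q_1* = 1.4821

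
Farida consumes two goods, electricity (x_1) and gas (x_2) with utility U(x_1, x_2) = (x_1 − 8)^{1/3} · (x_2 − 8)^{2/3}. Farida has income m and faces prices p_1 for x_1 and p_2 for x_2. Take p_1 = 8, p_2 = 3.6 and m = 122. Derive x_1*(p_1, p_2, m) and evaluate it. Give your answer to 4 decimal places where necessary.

After buying the subsistence bundle (8, 8), a share 1/3 of the remaining income goes to x_1: x_1* = 8 + 1/3·(m − 8p_1 − 8p_2)/p_1.
Discretionary income = 122 − 8·8 − 8·3.6 = 29.2; x_1* = 8 + 1/3·29.2/8 = 9.2167.

x_1* = 9.2167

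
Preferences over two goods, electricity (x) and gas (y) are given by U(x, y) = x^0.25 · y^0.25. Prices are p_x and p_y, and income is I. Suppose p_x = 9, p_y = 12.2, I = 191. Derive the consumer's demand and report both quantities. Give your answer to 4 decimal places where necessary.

x* = 10.6111, y* = 7.8279

The MRS is y/x. Set MRS = p_x/p_y.
Rearranging, p_y·y = p_x·x. Substituting into the budget gives p_x·x·(1 + 1) = I.
Demand: x*(p_x,p_y,I) = 0.5·I/p_x and y* = 0.5·I/p_y.
At p_x=9, p_y=12.2, I=191: x* = 0.5·191/9 = 10.6111, y* = 7.8279.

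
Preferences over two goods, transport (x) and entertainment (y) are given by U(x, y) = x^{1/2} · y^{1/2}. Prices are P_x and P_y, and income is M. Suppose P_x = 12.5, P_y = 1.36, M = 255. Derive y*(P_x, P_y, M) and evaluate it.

y* = 93.75

The MRS is y/x. Set MRS = P_x/P_y.
So 0.5·P_y·y = 0.5·P_x·x; combined with the budget, a share 0.5 of income goes to x.
Demand: x*(P_x,P_y,M) = 0.5·M/P_x and y* = 0.5·M/P_y.
At P_x=12.5, P_y=1.36, M=255: y* = 0.5·255/1.36 = 93.75.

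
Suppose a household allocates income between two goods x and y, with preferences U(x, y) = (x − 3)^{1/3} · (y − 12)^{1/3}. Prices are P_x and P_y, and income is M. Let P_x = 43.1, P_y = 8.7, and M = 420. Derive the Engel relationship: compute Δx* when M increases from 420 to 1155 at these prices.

Δx* = 8.5267

This is Cobb-Douglas in (x−3, y−12): tangency gives 1/3·P_y·(y−12) = 1/3·P_x·(x−3).
Substituting into the budget: x* = 3 + 0.5·(M − 3·P_x − 12·P_y)/P_x, and y* = 12 + 0.5·(…)/P_y.
Discretionary income = 420 − 3·43.1 − 12·8.7 = 186.3; x* = 3 + 0.5·186.3/43.1 = 5.1613.
At M' = 1155: x* = 13.6879. Change: 13.6879 − 5.1613 = 8.5267.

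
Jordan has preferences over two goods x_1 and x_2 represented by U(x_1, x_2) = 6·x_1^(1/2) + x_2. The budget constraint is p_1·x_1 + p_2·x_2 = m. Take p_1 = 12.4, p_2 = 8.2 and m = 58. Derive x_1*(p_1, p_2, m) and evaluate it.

Thus x_1* = (3·p_2/p_1)² — independent of m — with the rest of income spent on x_2.
Plugging in: x_1* = (3·8.2/12.4)² = 3.9357.

x_1* = 3.9357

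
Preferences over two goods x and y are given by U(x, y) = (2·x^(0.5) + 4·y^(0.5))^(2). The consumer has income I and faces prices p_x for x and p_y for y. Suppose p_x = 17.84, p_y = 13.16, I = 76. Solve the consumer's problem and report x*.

x* = 0.6633

MU_x ∝ 2·x^(-0.5), MU_y ∝ 4·y^(-0.5), so MRS = (1/2)·(y/x)^(0.5) = p_x/p_y.
Solve for the ratio: y/x = [2·p_x/p_y]^(2).
With the ratio pinned down, the budget gives x* = I/(p_x + p_y·(y/x)) and y* = (y/x)·x*.
Numerically y/x = 7.350856, so x* = 76/(17.84 + 13.16·7.350856) = 0.6633.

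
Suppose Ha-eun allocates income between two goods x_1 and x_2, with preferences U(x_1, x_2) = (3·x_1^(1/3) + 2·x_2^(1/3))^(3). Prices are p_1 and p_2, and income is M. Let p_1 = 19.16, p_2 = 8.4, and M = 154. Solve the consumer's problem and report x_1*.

x_1* = 4.4112

Substitute x_2 = (x_2/x_1)·x_1 into the budget: x_1* = M/(p_1 + p_2·(x_2/x_1)).
Numerically x_2/x_1 = 1.875156, so x_1* = 154/(19.16 + 8.4·1.875156) = 4.4112.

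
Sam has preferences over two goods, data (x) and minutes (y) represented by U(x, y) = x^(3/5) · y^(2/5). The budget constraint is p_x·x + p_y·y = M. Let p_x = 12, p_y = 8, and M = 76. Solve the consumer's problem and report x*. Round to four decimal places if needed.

x* = 3.8

MU_x/MU_y = (0.6·y)/(0.4·x); tangency sets this equal to p_x/p_y.
So 0.6·p_y·y = 0.4·p_x·x; combined with the budget, a share 0.6 of income goes to x.
Demand: x*(p_x,p_y,M) = 0.6·M/p_x and y* = 0.4·M/p_y.
At p_x=12, p_y=8, M=76: x* = 0.6·76/12 = 3.8.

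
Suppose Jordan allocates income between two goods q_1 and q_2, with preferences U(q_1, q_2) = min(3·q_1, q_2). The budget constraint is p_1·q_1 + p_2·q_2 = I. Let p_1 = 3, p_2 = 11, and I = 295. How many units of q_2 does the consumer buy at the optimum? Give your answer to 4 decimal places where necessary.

q_2* = 24.5833

With perfect complements, no substitution: consume in ratio q_1:q_2 = 1:3.
Budget: p_1·q_1 + p_2·3·q_1 = I, so (p_1 + 3·p_2)·q_1 = I.
Demand: q_1*(p_1,p_2,I) = I/(p_1 + 3·p_2), q_2* = 3·I/(p_1 + 3·p_2).
Here 3 + 3·11 = 36, giving q_2* = 24.5833.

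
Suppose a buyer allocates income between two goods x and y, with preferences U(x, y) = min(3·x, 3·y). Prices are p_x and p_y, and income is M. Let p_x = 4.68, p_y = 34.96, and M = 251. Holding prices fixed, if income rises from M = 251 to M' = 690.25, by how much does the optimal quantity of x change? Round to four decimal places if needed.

Demand: x*(p_x,p_y,M) = 3·M/(3·p_x + 3·p_y), y* = 3·M/(3·p_x + 3·p_y).
Here 3·4.68 + 3·34.96 = 118.92, giving x* = 6.332.
At M' = 690.25: x* = 17.413. Change: 17.413 − 6.332 = 11.081.

Δx* = 11.081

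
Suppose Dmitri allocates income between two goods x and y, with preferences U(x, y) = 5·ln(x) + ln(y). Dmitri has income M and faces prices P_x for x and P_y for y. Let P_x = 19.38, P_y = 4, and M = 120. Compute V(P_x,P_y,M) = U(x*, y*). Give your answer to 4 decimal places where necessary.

Demand: x*(P_x,P_y,M) = 5/6·M/P_x and y* = 1/6·M/P_y.
At P_x=19.38, P_y=4, M=120: x* = 5/6·120/19.38 = 5.16, y* = 5.
Utility at the optimum: U(5.16, 5) = 9.8141.

V = 9.8141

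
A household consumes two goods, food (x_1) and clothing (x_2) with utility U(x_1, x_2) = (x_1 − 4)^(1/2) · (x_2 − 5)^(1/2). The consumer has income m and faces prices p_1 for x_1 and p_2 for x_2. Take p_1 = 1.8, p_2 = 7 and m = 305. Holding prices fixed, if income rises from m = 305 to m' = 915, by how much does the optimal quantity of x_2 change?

Δx_2* = 43.5714

Discretionary income = 305 − 4·1.8 − 5·7 = 262.8; x_2* = 5 + 0.5·262.8/7 = 23.7714.
At m' = 915: x_2* = 67.3429. Change: 67.3429 − 23.7714 = 43.5714.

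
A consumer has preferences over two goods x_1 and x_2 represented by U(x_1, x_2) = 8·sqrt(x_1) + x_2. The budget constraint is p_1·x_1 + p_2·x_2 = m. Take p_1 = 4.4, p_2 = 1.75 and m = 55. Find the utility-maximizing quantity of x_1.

x_1* = 2.531

MU_x_1 = 4/√x_1, MU_x_2 = 1. Tangency: 4/√x_1 = p_1/p_2.
Solve: √x_1 = 4·p_2/p_1, so x_1*(p_1,p_2) = (4·p_2/p_1)², and x_2* = (m − p_1·x_1*)/p_2.
Plugging in: x_1* = (4·1.75/4.4)² = 2.531.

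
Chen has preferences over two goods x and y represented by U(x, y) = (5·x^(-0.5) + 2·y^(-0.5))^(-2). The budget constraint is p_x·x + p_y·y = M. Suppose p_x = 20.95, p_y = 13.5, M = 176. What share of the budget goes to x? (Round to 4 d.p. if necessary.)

From the CES first-order condition, (5/2)·(y/x)^(1.5) = p_x/p_y.
Hence y/x = ((2/5)·p_x/p_y)^(1/(1.5)), i.e. raised to the 2/3 power.
Substitute y = (y/x)·x into the budget: x* = M/(p_x + p_y·(y/x)).
Numerically y/x = 0.72768, so x* = 176/(20.95 + 13.5·0.72768) = 5.7192 and y* = 0.72768·5.7192 = 4.1617.
Expenditure on x: 20.95·5.7192 = 119.8167; share = 0.6808.

share on x = 0.6808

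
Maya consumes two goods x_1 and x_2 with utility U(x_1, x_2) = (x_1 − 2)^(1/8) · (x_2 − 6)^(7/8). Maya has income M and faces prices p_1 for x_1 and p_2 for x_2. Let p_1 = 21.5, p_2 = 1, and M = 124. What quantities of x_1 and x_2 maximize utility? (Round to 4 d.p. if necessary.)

x_1* = 2.436, x_2* = 71.625

Let x_1' = x_1−2, x_2' = x_2−6. MRS = (1/7)·x_2'/x_1' = p_1/p_2.
After buying the subsistence bundle (2, 6), a share 0.125 of the remaining income goes to x_1: x_1* = 2 + 0.125·(M − 2p_1 − 6p_2)/p_1.
Discretionary income = 124 − 2·21.5 − 6·1 = 75; x_1* = 2 + 0.125·75/21.5 = 2.436; x_2* = 6 + 0.875·75/1 = 71.625.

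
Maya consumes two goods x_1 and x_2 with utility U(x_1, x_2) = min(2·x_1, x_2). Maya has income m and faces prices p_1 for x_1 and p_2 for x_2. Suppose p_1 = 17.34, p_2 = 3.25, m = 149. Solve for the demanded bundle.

x_1* = 6.25, x_2* = 12.5

With perfect complements, no substitution: consume in ratio x_1:x_2 = 1:2.
Budget: p_1·x_1 + p_2·2·x_1 = m, so (p_1 + 2·p_2)·x_1 = m.
Demand: x_1*(p_1,p_2,m) = m/(p_1 + 2·p_2), x_2* = 2·m/(p_1 + 2·p_2).
Here 17.34 + 2·3.25 = 23.84, giving x_1* = 6.25 and x_2* = 12.5.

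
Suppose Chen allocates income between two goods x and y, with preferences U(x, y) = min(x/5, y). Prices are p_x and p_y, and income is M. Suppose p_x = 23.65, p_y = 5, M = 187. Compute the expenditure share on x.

share on x = 0.9594

With perfect complements, no substitution: consume in ratio x:y = 5:1.
Budget: p_x·x + p_y·(1/5)·x = M, so (5·p_x + p_y)·x = 5·M.
Demand: x*(p_x,p_y,M) = 5·M/(5·p_x + p_y), y* = M/(5·p_x + p_y).
Here 5·23.65 + 5 = 123.25, giving x* = 7.5862 and y* = 1.5172.
Expenditure on x: 23.65·7.5862 = 179.4138; share = 0.9594.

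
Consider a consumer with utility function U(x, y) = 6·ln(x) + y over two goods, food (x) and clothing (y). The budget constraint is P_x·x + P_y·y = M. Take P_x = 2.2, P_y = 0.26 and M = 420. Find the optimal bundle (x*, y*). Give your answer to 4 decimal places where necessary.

MU_x = 6/x, MU_y = 1. Tangency: 6/x = P_x/P_y.
So x*(P_x,P_y) = 6·P_y/P_x, independent of income; and y* = (M − 6·P_y)/P_y.
At the given prices: x* = 6·0.26/2.2 = 0.7091, and y* = 1609.3846.

x* = 0.7091, y* = 1609.3846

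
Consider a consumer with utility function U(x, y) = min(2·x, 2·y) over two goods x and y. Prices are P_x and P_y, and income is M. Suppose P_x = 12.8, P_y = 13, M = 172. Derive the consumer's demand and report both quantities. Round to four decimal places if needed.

x* = 6.6667, y* = 6.6667

Leontief preferences: the optimum is at the kink where x/2 = y/2, i.e. y = x.
Budget: P_x·x + P_y·x = M, so (2·P_x + 2·P_y)·x = 2·M.
Demand: x*(P_x,P_y,M) = 2·M/(2·P_x + 2·P_y), y* = 2·M/(2·P_x + 2·P_y).
Here 2·12.8 + 2·13 = 51.6, giving x* = 6.6667 and y* = 6.6667.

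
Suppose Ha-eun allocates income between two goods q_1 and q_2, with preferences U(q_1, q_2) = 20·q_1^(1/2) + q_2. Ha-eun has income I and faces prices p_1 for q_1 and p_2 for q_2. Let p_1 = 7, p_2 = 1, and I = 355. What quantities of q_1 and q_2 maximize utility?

Utility is quasi-linear in q_2; the FOC for q_1 is 10/√q_1 = p_1/p_2.
Thus q_1* = (10·p_2/p_1)² — independent of I — with the rest of income spent on q_2.
Plugging in: q_1* = (10·1/7)² = 2.0408, q_2* = 340.7143.

q_1* = 2.0408, q_2* = 340.7143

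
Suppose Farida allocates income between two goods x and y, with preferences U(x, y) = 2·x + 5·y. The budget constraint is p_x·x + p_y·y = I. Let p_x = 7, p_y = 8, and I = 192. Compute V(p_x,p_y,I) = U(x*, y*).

Perfect substitutes: compare marginal utility per dollar. 2/p_x vs 5/p_y → 0.2857 vs 0.625.
y gives more utility per dollar, so spend all income on y: y* = I/p_y, x* = 0.
Numerically: x* = 0, y* = 24.
Utility at the optimum: U(0, 24) = 120.

V = 120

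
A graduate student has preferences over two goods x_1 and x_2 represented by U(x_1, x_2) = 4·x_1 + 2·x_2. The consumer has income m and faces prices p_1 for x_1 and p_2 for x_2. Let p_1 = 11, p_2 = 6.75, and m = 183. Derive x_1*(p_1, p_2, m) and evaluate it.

x_1* = 16.6364

Linear utility — the consumer picks whichever good has higher MU/price: 4/11 = 0.3636 vs 2/6.75 = 0.2963.
x_1 gives more utility per dollar, so spend all income on x_1: x_1* = m/p_1, x_2* = 0.
Numerically: x_1* = 16.6364, x_2* = 0.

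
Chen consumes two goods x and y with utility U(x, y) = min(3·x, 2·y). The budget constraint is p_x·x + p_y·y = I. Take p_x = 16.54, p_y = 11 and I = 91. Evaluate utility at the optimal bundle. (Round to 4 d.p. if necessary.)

Leontief preferences: the optimum is at the kink where x/2 = y/3, i.e. y = (3/2)·x.
Budget: p_x·x + p_y·(3/2)·x = I, so (2·p_x + 3·p_y)·x = 2·I.
Demand: x*(p_x,p_y,I) = 2·I/(2·p_x + 3·p_y), y* = 3·I/(2·p_x + 3·p_y).
Here 2·16.54 + 3·11 = 66.08, giving x* = 2.7542 and y* = 4.1314.
Utility at the optimum: U(2.7542, 4.1314) = 8.2627.

V = 8.2627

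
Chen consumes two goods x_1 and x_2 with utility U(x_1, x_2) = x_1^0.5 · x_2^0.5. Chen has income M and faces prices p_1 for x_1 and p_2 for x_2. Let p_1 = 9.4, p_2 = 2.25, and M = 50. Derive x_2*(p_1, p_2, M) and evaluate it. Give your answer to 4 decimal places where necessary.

x_2* = 11.1111

The MRS is x_2/x_1. Set MRS = p_1/p_2.
So 0.5·p_2·x_2 = 0.5·p_1·x_1; combined with the budget, a share 0.5 of income goes to x_1.
Demand: x_1*(p_1,p_2,M) = 0.5·M/p_1 and x_2* = 0.5·M/p_2.
At p_1=9.4, p_2=2.25, M=50: x_2* = 0.5·50/2.25 = 11.1111.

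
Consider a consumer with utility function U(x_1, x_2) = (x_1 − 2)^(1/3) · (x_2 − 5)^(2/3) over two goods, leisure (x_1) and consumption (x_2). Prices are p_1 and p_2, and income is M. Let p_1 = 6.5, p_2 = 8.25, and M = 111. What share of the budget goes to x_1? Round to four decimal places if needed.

Substituting into the budget: x_1* = 2 + 1/3·(M − 2·p_1 − 5·p_2)/p_1, and x_2* = 5 + 2/3·(…)/p_2.
Discretionary income = 111 − 2·6.5 − 5·8.25 = 56.75; x_1* = 2 + 1/3·56.75/6.5 = 4.9103; x_2* = 5 + 2/3·56.75/8.25 = 9.5859.
Expenditure on x_1: 6.5·4.9103 = 31.9167; share = 0.2875.

share on x_1 = 0.2875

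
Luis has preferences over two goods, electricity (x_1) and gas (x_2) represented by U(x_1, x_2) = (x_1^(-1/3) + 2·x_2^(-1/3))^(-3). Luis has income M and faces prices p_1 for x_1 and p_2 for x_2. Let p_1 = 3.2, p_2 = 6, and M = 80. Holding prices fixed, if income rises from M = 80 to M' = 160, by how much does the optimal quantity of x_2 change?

Δx_2* = 8.841

From the CES first-order condition, (1/2)·(x_2/x_1)^(4/3) = p_1/p_2.
Hence x_2/x_1 = (2·p_1/p_2)^(1/(4/3)), i.e. raised to the 0.75 power.
Substitute x_2 = (x_2/x_1)·x_1 into the budget: x_1* = M/(p_1 + p_2·(x_2/x_1)).
Numerically x_2/x_1 = 1.049594, so x_1* = 80/(3.2 + 6·1.049594) = 8.4232 and x_2* = 1.049594·8.4232 = 8.841.
At M' = 160: x_2* = 17.6819. Change: 17.6819 − 8.841 = 8.841.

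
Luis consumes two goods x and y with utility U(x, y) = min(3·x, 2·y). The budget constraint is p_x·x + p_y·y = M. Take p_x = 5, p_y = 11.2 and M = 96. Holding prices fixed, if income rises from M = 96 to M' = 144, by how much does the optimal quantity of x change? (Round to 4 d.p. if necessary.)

Δx* = 2.2018

With perfect complements, no substitution: consume in ratio x:y = 2:3.
Budget: p_x·x + p_y·(3/2)·x = M, so (2·p_x + 3·p_y)·x = 2·M.
Demand: x*(p_x,p_y,M) = 2·M/(2·p_x + 3·p_y), y* = 3·M/(2·p_x + 3·p_y).
Here 2·5 + 3·11.2 = 43.6, giving x* = 4.4037.
At M' = 144: x* = 6.6055. Change: 6.6055 − 4.4037 = 2.2018.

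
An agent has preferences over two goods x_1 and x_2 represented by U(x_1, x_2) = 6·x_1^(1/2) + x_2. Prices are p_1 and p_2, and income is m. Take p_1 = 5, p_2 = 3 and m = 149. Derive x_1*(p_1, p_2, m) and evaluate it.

MU_x_1 = 3/√x_1, MU_x_2 = 1. Tangency: 3/√x_1 = p_1/p_2.
Thus x_1* = (3·p_2/p_1)² — independent of m — with the rest of income spent on x_2.
Plugging in: x_1* = (3·3/5)² = 3.24.

x_1* = 3.24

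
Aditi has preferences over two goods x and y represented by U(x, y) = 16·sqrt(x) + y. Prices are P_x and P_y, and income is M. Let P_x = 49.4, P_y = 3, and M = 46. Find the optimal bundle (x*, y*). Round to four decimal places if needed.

Utility is quasi-linear in y; the FOC for x is 8/√x = P_x/P_y.
Thus x* = (8·P_y/P_x)² — independent of M — with the rest of income spent on y.
Plugging in: x* = (8·3/49.4)² = 0.236, y* = 11.4467.

x* = 0.236, y* = 11.4467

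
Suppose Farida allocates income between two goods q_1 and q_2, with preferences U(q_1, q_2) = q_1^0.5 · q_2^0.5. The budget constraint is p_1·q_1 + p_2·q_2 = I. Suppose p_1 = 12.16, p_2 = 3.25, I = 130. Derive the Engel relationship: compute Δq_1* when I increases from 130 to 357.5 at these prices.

Δq_1* = 9.3544

MU_q_1/MU_q_2 = (0.5·q_2)/(0.5·q_1); tangency sets this equal to p_1/p_2.
So 0.5·p_2·q_2 = 0.5·p_1·q_1; combined with the budget, a share 0.5 of income goes to q_1.
Demand: q_1*(p_1,p_2,I) = 0.5·I/p_1 and q_2* = 0.5·I/p_2.
At p_1=12.16, p_2=3.25, I=130: q_1* = 0.5·130/12.16 = 5.3454.
At I' = 357.5: q_1* = 14.6998. Change: 14.6998 − 5.3454 = 9.3544.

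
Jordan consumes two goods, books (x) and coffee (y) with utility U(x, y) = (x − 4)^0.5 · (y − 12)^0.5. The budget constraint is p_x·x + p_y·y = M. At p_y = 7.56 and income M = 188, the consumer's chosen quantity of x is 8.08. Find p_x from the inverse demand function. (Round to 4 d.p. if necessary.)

MRS = (y−12)/(x−4). Tangency with p_x/p_y gives y−12 = (p_x/p_y)·(x−4).
Substituting into the budget: x* = 4 + 0.5·(M − 4·p_x − 12·p_y)/p_x, and y* = 12 + 0.5·(…)/p_y.
Set x* = 8.08 in the demand function and solve for p_x: p_x = 8.

p_x = 8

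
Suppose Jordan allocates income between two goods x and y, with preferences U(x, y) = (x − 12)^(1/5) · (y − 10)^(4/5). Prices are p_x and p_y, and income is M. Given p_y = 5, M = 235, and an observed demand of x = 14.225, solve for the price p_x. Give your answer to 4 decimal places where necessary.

p_x = 8

MRS = (1/4)·(y−10)/(x−12). Tangency with p_x/p_y gives y−10 = 4·(p_x/p_y)·(x−12).
Substituting into the budget: x* = 12 + 0.2·(M − 12·p_x − 10·p_y)/p_x, and y* = 10 + 0.8·(…)/p_y.
Set x* = 14.225 in the demand function and solve for p_x: p_x = 8.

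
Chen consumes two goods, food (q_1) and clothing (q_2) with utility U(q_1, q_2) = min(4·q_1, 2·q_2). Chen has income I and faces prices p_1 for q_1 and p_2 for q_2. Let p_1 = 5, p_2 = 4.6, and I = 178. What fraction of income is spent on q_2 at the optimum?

share on q_2 = 0.6479

Here 2·5 + 4·4.6 = 28.4, giving q_1* = 12.5352 and q_2* = 25.0704.
Expenditure on q_2: 4.6·25.0704 = 115.3239; share = 0.6479.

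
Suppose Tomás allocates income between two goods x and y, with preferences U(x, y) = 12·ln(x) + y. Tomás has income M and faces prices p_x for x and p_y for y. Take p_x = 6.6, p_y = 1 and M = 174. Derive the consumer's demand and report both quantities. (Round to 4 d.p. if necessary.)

So x*(p_x,p_y) = 12·p_y/p_x, independent of income; and y* = (M − 12·p_y)/p_y.
At the given prices: x* = 12·1/6.6 = 1.8182, and y* = 162.

x* = 1.8182, y* = 162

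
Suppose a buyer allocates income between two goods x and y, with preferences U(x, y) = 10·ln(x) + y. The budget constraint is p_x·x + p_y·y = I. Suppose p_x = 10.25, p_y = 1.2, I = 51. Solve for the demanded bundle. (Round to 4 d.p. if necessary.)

Set MRS = p_x/p_y: (10/x)/1 = p_x/p_y.
So x*(p_x,p_y) = 10·p_y/p_x, independent of income; and y* = (I − 10·p_y)/p_y.
At the given prices: x* = 10·1.2/10.25 = 1.1707, and y* = 32.5.

x* = 1.1707, y* = 32.5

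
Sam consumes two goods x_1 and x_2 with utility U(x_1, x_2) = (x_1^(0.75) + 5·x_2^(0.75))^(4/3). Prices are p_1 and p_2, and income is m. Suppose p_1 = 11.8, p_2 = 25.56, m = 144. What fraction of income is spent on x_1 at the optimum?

MRS = MU_x_1/MU_x_2 = (1/5)·(x_2/x_1)^(0.25). Set equal to p_1/p_2.
Hence x_2/x_1 = (5·p_1/p_2)^(1/(0.25)), i.e. raised to the 4 power.
Substitute x_2 = (x_2/x_1)·x_1 into the budget: x_1* = m/(p_1 + p_2·(x_2/x_1)).
Numerically x_2/x_1 = 28.389951, so x_1* = 144/(11.8 + 25.56·28.389951) = 0.1953 and x_2* = 28.389951·0.1953 = 5.5437.
Expenditure on x_1: 11.8·0.1953 = 2.3042; share = 0.016.

share on x_1 = 0.016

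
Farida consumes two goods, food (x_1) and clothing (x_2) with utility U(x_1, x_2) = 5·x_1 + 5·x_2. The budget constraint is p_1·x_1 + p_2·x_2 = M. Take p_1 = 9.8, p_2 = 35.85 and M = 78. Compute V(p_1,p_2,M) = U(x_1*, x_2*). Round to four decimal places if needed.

V = 39.7959

Perfect substitutes: compare marginal utility per dollar. 5/p_1 vs 5/p_2 → 0.5102 vs 0.1395.
x_1 gives more utility per dollar, so spend all income on x_1: x_1* = M/p_1, x_2* = 0.
Numerically: x_1* = 7.9592, x_2* = 0.
Utility at the optimum: U(7.9592, 0) = 39.7959.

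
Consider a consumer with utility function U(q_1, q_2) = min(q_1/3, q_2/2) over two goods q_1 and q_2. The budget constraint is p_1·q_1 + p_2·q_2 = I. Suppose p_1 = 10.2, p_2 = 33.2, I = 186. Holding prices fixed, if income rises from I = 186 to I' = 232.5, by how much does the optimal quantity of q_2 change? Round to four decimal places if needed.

With perfect complements, no substitution: consume in ratio q_1:q_2 = 3:2.
Budget: p_1·q_1 + p_2·(2/3)·q_1 = I, so (3·p_1 + 2·p_2)·q_1 = 3·I.
Demand: q_1*(p_1,p_2,I) = 3·I/(3·p_1 + 2·p_2), q_2* = 2·I/(3·p_1 + 2·p_2).
Here 3·10.2 + 2·33.2 = 97, giving q_2* = 3.8351.
At I' = 232.5: q_2* = 4.7938. Change: 4.7938 − 3.8351 = 0.9588.

Δq_2* = 0.9588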